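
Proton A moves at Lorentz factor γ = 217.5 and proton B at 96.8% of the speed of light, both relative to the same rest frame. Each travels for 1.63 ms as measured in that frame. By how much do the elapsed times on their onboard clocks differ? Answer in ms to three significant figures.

A: γ = 217.5; τ_A = 1.63/217.5 = 0.007494 ms.
B: β = 0.968; γ = 1/√(1 − 0.968²) = 1/√0.06298 = 3.985; τ_B = 1.63/3.985 = 0.4090 ms.

|τ_A − τ_B| = 0.402 ms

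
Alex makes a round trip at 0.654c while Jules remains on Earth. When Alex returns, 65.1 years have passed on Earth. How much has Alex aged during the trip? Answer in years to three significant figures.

γ = 1/√(1 − 0.654²) = 1/√0.5723 = 1.322
Alex's clock measures proper time along the trip: τ = Δt/γ = 65.1/1.322 years.

τ = 49.2 years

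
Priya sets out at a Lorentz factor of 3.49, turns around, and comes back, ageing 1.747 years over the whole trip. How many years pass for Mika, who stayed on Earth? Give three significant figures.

Δt = 6.10 years

γ = 3.49
Earth-frame duration is the dilated interval: Δt = γτ = 3.490 × 1.747 years.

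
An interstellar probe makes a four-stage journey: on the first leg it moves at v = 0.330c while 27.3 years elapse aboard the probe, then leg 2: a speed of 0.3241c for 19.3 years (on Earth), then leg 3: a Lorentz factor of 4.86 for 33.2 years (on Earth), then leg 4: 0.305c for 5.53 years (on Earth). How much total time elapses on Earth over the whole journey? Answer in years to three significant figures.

Δt = 87.0 years

Leg 1: γ = 1/√(1 − 0.330²) = 1/√0.8911 = 1.059; Δt_1 = 1.059 × 27.3 = 28.92 years.
Leg 2: 19.3 years is already measured on Earth.
Leg 3: 33.2 years is already measured on Earth.
Leg 4: 5.53 years is already measured on Earth.
Total: 28.92 + 19.30 + 33.20 + 5.530 years.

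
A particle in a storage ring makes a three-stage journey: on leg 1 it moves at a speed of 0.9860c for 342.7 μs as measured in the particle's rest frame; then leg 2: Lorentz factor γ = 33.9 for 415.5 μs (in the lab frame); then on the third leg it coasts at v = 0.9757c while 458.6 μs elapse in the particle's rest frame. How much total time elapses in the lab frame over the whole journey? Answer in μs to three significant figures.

Leg 1: γ = 1/√(1 − 0.9860²) = 1/√0.02780 = 5.997; Δt_1 = 5.997 × 342.7 = 2055 μs.
Leg 2: 415.5 μs is already measured in the lab frame.
Leg 3: γ = 1/√(1 − 0.9757²) = 1/√0.04801 = 4.564; Δt_3 = 4.564 × 458.6 = 2093 μs.
Total: 2055 + 415.5 + 2093 μs.

Δt = 4560 μs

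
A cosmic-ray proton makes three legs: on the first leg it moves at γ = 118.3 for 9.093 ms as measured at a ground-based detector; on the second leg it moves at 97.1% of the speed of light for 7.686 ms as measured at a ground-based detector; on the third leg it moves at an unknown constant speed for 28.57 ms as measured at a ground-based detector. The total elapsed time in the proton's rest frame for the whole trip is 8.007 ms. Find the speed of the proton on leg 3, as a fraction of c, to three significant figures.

β = 0.977

Leg 1: γ = 118.3; τ_1 = 9.093/118.3 = 0.07686 ms.
Leg 2: β = 0.971; γ = 1/√(1 − 0.971²) = 1/√0.05716 = 4.183; τ_2 = 7.686/4.183 = 1.838 ms.
Leg 3: speed unknown; τ_3 = 28.57/γ_3.
Total proper time: 0.07686 + 1.838 + τ_3 = 8.007, so τ_3 = 8.007 − 1.914 = 6.093 ms.
γ_3 = 28.57/6.093 = 4.689; β = √(1 − 1/γ²) = √0.9545.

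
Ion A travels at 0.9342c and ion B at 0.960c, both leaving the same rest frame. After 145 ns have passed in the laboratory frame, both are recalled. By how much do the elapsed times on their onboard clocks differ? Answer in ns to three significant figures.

|τ_A − τ_B| = 11.1 ns

A: γ = 1/√(1 − 0.9342²) = 1/√0.1273 = 2.803; τ_A = 145/2.803 = 51.73 ns.
B: γ = 1/√(1 − 0.960²) = 25/7 ≈ 3.571; τ_B = 145/3.571 = 40.60 ns.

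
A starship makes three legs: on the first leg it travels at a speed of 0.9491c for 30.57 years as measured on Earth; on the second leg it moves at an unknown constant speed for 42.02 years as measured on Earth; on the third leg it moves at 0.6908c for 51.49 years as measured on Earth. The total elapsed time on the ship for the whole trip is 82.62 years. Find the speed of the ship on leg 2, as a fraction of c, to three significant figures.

Leg 1: γ = 1/√(1 − 0.9491²) = 1/√0.09921 = 3.175; τ_1 = 30.57/3.175 = 9.629 years.
Leg 2: speed unknown; τ_2 = 42.02/γ_2.
Leg 3: γ = 1/√(1 − 0.6908²) = 1/√0.5228 = 1.383; τ_3 = 51.49/1.383 = 37.23 years.
Total proper time: 9.629 + τ_2 + 37.23 = 82.62, so τ_2 = 82.62 − 46.86 = 35.76 years.
γ_2 = 42.02/35.76 = 1.175; β = √(1 − 1/γ²) = √0.2757.

β = 0.525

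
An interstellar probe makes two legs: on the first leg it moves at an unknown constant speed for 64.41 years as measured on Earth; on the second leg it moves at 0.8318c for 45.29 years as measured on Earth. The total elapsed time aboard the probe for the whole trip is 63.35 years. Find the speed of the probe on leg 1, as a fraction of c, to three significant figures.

Leg 1: speed unknown; τ_1 = 64.41/γ_1.
Leg 2: γ = 1/√(1 − 0.8318²) = 1/√0.3081 = 1.802; τ_2 = 45.29/1.802 = 25.14 years.
Total proper time: τ_1 + 25.14 = 63.35, so τ_1 = 63.35 − 25.14 = 38.21 years.
γ_1 = 64.41/38.21 = 1.686; β = √(1 − 1/γ²) = √0.6481.

β = 0.805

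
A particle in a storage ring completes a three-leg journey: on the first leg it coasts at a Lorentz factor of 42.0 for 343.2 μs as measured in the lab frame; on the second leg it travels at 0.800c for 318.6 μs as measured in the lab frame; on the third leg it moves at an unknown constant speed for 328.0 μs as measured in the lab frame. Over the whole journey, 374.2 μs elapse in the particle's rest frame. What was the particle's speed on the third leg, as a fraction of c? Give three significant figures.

Leg 1: γ = 42.0; τ_1 = 343.2/42.00 = 8.171 μs.
Leg 2: γ = 1/√(1 − 0.800²) = 5/3 ≈ 1.667; τ_2 = 318.6/1.667 = 191.2 μs.
Leg 3: speed unknown; τ_3 = 328.0/γ_3.
Total proper time: 8.171 + 191.2 + τ_3 = 374.2, so τ_3 = 374.2 − 199.3 = 174.9 μs.
γ_3 = 328.0/174.9 = 1.876; β = √(1 − 1/γ²) = √0.7158.

β = 0.846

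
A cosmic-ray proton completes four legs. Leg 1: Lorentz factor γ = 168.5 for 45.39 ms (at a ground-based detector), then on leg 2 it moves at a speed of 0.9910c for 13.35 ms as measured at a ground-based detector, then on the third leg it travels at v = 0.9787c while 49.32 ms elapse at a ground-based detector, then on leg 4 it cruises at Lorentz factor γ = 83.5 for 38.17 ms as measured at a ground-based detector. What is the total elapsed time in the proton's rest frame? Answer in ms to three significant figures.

Leg 1: γ = 168.5; τ_1 = 45.39/168.5 = 0.2694 ms.
Leg 2: γ = 1/√(1 − 0.9910²) = 1/√0.01792 = 7.470; τ_2 = 13.35/7.470 = 1.787 ms.
Leg 3: γ = 1/√(1 − 0.9787²) = 1/√0.04215 = 4.871; τ_3 = 49.32/4.871 = 10.13 ms.
Leg 4: γ = 83.5; τ_4 = 38.17/83.50 = 0.4571 ms.
Total: 0.2694 + 1.787 + 10.13 + 0.4571 ms.

τ = 12.6 ms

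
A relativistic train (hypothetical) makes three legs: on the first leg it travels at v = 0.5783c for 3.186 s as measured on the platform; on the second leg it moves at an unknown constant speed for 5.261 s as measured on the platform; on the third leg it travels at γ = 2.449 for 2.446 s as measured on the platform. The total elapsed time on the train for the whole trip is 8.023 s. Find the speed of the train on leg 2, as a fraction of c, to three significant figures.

Leg 1: γ = 1/√(1 − 0.5783²) = 1/√0.6656 = 1.226; τ_1 = 3.186/1.226 = 2.599 s.
Leg 2: speed unknown; τ_2 = 5.261/γ_2.
Leg 3: γ = 2.449; τ_3 = 2.446/2.449 = 0.9988 s.
Total proper time: 2.599 + τ_2 + 0.9988 = 8.023, so τ_2 = 8.023 − 3.598 = 4.425 s.
γ_2 = 5.261/4.425 = 1.189; β = √(1 − 1/γ²) = √0.2926.

β = 0.541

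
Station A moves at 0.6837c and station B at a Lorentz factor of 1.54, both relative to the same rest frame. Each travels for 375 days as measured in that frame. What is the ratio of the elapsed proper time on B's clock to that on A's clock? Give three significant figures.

A: γ = 1/√(1 − 0.6837²) = 1/√0.5326 = 1.370. B: γ = 1.54.
τ_A/τ_B = γ_B/γ_A = 1.540/1.370 = 1.124, so τ_B/τ_A = 0.8898.

τ_B/τ_A = 0.890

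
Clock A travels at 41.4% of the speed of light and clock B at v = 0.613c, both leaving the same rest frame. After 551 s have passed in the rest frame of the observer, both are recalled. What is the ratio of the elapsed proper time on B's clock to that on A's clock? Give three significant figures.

τ_B/τ_A = 0.868

A: β = 0.414; γ = 1/√(1 − 0.414²) = 1/√0.8286 = 1.099. B: γ = 1/√(1 − 0.613²) = 1/√0.6242 = 1.266.
τ_A/τ_B = γ_B/γ_A = 1.266/1.099 = 1.152, so τ_B/τ_A = 0.8680.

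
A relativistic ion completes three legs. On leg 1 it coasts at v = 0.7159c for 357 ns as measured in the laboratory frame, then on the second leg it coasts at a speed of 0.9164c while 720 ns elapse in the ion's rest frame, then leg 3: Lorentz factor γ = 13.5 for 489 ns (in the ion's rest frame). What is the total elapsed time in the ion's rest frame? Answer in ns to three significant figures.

τ = 1460 ns

Leg 1: γ = 1/√(1 − 0.7159²) = 1/√0.4875 = 1.432; τ_1 = 357/1.432 = 249.3 ns.
Leg 2: 720 ns is already measured in the ion's rest frame.
Leg 3: 489 ns is already measured in the ion's rest frame.
Total: 249.3 + 720.0 + 489.0 ns.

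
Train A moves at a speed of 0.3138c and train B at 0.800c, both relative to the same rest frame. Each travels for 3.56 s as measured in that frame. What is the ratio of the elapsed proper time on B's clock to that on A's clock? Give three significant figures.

τ_B/τ_A = 0.632

A: γ = 1/√(1 − 0.3138²) = 1/√0.9015 = 1.053. B: γ = 1/√(1 − 0.800²) = 5/3 ≈ 1.667.
τ_A/τ_B = γ_B/γ_A = 1.667/1.053 = 1.582, so τ_B/τ_A = 0.6319.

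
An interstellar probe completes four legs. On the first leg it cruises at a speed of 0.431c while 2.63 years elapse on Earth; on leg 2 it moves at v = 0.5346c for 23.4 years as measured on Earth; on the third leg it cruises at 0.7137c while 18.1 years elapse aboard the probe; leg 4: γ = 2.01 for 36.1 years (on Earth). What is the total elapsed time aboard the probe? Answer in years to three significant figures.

Leg 1: γ = 1/√(1 − 0.431²) = 1/√0.8142 = 1.108; τ_1 = 2.63/1.108 = 2.373 years.
Leg 2: γ = 1/√(1 − 0.5346²) = 1/√0.7142 = 1.183; τ_2 = 23.4/1.183 = 19.78 years.
Leg 3: 18.1 years is already measured aboard the probe.
Leg 4: γ = 2.01; τ_4 = 36.1/2.010 = 17.96 years.
Total: 2.373 + 19.78 + 18.10 + 17.96 years.

τ = 58.2 years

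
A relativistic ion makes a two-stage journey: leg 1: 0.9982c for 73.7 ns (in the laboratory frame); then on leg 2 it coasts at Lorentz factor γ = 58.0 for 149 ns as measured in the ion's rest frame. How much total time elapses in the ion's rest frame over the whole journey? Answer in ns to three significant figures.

τ = 153 ns

Leg 1: γ = 1/√(1 − 0.9982²) = 1/√0.003597 = 16.67; τ_1 = 73.7/16.67 = 4.420 ns.
Leg 2: 149 ns is already measured in the ion's rest frame.
Total: 4.420 + 149.0 ns.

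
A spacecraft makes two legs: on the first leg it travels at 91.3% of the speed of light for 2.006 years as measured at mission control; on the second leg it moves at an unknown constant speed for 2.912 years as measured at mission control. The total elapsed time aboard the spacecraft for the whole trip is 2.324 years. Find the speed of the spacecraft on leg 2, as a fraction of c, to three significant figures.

β = 0.856

Leg 1: β = 0.913; γ = 1/√(1 − 0.913²) = 1/√0.1664 = 2.451; τ_1 = 2.006/2.451 = 0.8184 years.
Leg 2: speed unknown; τ_2 = 2.912/γ_2.
Total proper time: 0.8184 + τ_2 = 2.324, so τ_2 = 2.324 − 0.8184 = 1.506 years.
γ_2 = 2.912/1.506 = 1.934; β = √(1 − 1/γ²) = √0.7327.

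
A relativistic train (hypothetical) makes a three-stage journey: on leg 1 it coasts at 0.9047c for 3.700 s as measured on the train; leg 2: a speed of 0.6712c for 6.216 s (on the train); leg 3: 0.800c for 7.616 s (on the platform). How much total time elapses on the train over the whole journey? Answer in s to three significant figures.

Leg 1: 3.700 s is already measured on the train.
Leg 2: 6.216 s is already measured on the train.
Leg 3: γ = 1/√(1 − 0.800²) = 5/3 ≈ 1.667; τ_3 = 7.616/1.667 = 4.570 s.
Total: 3.700 + 6.216 + 4.570 s.

τ = 14.5 s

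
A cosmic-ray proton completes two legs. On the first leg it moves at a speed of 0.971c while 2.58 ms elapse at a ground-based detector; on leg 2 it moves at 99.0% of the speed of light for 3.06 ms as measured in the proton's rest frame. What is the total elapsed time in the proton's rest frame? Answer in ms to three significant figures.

τ = 3.68 ms

Leg 1: γ = 1/√(1 − 0.971²) = 1/√0.05716 = 4.183; τ_1 = 2.58/4.183 = 0.6168 ms.
Leg 2: 3.06 ms is already measured in the proton's rest frame.
Total: 0.6168 + 3.060 ms.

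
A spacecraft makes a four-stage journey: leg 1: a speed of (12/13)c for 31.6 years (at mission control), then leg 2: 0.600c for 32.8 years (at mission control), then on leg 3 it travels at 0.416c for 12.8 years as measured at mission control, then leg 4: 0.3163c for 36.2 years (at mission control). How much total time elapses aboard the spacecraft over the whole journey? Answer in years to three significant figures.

τ = 84.4 years

Leg 1: γ = 1/√(1 − (12/13)²) = 13/5 = 2.600; τ_1 = 31.6/2.600 = 12.15 years.
Leg 2: γ = 1/√(1 − 0.600²) = 5/4 = 1.250; τ_2 = 32.8/1.250 = 26.24 years.
Leg 3: γ = 1/√(1 − 0.416²) = 1/√0.8269 = 1.100; τ_3 = 12.8/1.100 = 11.64 years.
Leg 4: γ = 1/√(1 − 0.3163²) = 1/√0.9000 = 1.054; τ_4 = 36.2/1.054 = 34.34 years.
Total: 12.15 + 26.24 + 11.64 + 34.34 years.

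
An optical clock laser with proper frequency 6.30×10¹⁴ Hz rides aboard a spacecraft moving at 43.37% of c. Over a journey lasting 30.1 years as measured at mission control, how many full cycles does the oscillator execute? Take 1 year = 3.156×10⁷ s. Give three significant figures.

β = 0.4337; γ = 1/√(1 − 0.4337²) = 1/√0.8119 = 1.110
The oscillator's own cycle count is N = f × τ where τ is the proper time aboard the spacecraft. τ = Δt/γ = 30.1/1.110 = 27.12 years = 8.560×10⁸ s.
N = 6.30×10¹⁴ × 8.560×10⁸ = 5.393×10²³.

N = 5.39×10²³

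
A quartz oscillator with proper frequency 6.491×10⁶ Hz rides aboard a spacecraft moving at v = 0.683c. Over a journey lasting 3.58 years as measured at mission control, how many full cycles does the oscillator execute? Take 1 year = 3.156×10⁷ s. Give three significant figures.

N = 5.36×10¹⁴

γ = 1/√(1 − 0.683²) = 1/√0.5335 = 1.369
The oscillator's own cycle count is N = f × τ where τ is the proper time aboard the spacecraft. τ = Δt/γ = 3.58/1.369 = 2.615 years = 8.253×10⁷ s.
N = 6.491×10⁶ × 8.253×10⁷ = 5.357×10¹⁴.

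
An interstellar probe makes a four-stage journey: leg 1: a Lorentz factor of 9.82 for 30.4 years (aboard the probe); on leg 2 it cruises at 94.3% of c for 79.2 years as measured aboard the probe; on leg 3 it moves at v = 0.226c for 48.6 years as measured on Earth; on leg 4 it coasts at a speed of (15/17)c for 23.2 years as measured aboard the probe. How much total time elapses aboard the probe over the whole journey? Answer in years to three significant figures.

τ = 180 years

Leg 1: 30.4 years is already measured aboard the probe.
Leg 2: 79.2 years is already measured aboard the probe.
Leg 3: γ = 1/√(1 − 0.226²) = 1/√0.9489 = 1.027; τ_3 = 48.6/1.027 = 47.34 years.
Leg 4: 23.2 years is already measured aboard the probe.
Total: 30.40 + 79.20 + 47.34 + 23.20 years.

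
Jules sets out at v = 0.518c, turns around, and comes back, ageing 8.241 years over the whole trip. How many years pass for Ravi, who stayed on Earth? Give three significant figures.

γ = 1/√(1 − 0.518²) = 1/√0.7317 = 1.169
Earth-frame duration is the dilated interval: Δt = γτ = 1.169 × 8.241 years.

Δt = 9.63 years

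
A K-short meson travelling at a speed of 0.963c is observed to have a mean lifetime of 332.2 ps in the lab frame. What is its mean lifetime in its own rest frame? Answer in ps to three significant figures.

τ₀ = 89.5 ps

γ = 1/√(1 − 0.963²) = 1/√0.07263 = 3.711
The lab-frame lifetime is the dilated interval; the proper lifetime is τ₀ = Δt/γ = 332.2/3.711 ps.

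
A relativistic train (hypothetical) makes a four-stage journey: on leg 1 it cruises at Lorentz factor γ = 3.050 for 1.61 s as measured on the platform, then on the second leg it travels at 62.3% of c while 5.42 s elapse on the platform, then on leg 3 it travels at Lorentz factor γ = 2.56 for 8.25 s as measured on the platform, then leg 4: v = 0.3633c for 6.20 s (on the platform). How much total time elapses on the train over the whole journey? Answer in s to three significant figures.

τ = 13.8 s

Leg 1: γ = 3.050; τ_1 = 1.61/3.050 = 0.5279 s.
Leg 2: β = 0.623; γ = 1/√(1 − 0.623²) = 1/√0.6119 = 1.278; τ_2 = 5.42/1.278 = 4.240 s.
Leg 3: γ = 2.56; τ_3 = 8.25/2.560 = 3.223 s.
Leg 4: γ = 1/√(1 − 0.3633²) = 1/√0.8680 = 1.073; τ_4 = 6.20/1.073 = 5.776 s.
Total: 0.5279 + 4.240 + 3.223 + 5.776 s.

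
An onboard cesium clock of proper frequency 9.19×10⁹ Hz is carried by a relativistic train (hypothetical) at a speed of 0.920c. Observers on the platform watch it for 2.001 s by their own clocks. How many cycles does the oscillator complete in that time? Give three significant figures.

N = 7.21×10⁹

γ = 1/√(1 − 0.920²) = 1/√0.1536 = 2.552
During 2.001 s of lab time, the oscillator's proper time advances by τ = Δt/γ = 2.001/2.552 = 0.7842 s = 7.842×10⁻¹ s.
N = f × τ = 9.19×10⁹ × 7.842×10⁻¹ = 7.207×10⁹.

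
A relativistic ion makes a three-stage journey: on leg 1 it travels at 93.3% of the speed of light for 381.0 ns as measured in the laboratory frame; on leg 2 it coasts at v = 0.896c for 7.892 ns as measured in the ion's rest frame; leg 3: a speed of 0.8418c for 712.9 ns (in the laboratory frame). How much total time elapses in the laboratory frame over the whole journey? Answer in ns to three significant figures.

Leg 1: 381.0 ns is already measured in the laboratory frame.
Leg 2: γ = 1/√(1 − 0.896²) = 1/√0.1972 = 2.252; Δt_2 = 2.252 × 7.892 = 17.77 ns.
Leg 3: 712.9 ns is already measured in the laboratory frame.
Total: 381.0 + 17.77 + 712.9 ns.

Δt = 1110 ns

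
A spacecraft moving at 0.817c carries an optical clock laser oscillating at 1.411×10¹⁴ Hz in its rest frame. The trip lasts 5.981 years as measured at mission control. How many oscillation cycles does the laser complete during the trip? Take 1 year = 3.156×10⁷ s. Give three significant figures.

N = 1.54×10²²

γ = 1/√(1 − 0.817²) = 1/√0.3325 = 1.734
The oscillator's own cycle count is N = f × τ where τ is the proper time aboard the spacecraft. τ = Δt/γ = 5.981/1.734 = 3.449 years = 1.088×10⁸ s.
N = 1.411×10¹⁴ × 1.088×10⁸ = 1.536×10²².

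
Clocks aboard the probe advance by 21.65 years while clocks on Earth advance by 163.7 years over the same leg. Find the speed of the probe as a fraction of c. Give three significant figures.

The proper time is measured aboard the probe (both events occur at the probe's location); Δt is measured on Earth. γ = Δt/τ = 163.7/21.65 = 7.561.
β = √(1 − 1/γ²) = √(1 − 0.01749) = √0.9825

β = 0.991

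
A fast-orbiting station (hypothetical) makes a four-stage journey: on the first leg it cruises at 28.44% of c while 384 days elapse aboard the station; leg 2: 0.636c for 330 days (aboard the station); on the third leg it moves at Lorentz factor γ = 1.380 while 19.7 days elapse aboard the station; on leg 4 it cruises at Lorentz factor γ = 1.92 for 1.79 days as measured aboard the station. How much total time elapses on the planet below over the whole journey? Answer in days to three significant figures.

Δt = 859 days

Leg 1: β = 0.2844; γ = 1/√(1 − 0.2844²) = 1/√0.9191 = 1.043; Δt_1 = 1.043 × 384 = 400.5 days.
Leg 2: γ = 1/√(1 − 0.636²) = 1/√0.5955 = 1.296; Δt_2 = 1.296 × 330 = 427.6 days.
Leg 3: γ = 1.380; Δt_3 = 1.380 × 19.7 = 27.19 days.
Leg 4: γ = 1.92; Δt_4 = 1.920 × 1.79 = 3.437 days.
Total: 400.5 + 427.6 + 27.19 + 3.437 days.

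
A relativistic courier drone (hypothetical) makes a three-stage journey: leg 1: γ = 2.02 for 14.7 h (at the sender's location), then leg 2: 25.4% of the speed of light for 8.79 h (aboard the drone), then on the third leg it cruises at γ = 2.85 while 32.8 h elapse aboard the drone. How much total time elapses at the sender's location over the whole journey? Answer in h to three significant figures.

Δt = 117 h

Leg 1: 14.7 h is already measured at the sender's location.
Leg 2: β = 0.254; γ = 1/√(1 − 0.254²) = 1/√0.9355 = 1.034; Δt_2 = 1.034 × 8.79 = 9.088 h.
Leg 3: γ = 2.85; Δt_3 = 2.850 × 32.8 = 93.48 h.
Total: 14.70 + 9.088 + 93.48 h.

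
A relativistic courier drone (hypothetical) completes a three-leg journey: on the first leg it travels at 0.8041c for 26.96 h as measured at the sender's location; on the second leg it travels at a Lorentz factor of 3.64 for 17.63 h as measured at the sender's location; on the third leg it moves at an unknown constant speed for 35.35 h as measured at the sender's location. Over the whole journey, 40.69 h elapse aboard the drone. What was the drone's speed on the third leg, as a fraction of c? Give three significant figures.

Leg 1: γ = 1/√(1 − 0.8041²) = 1/√0.3534 = 1.682; τ_1 = 26.96/1.682 = 16.03 h.
Leg 2: γ = 3.64; τ_2 = 17.63/3.640 = 4.843 h.
Leg 3: speed unknown; τ_3 = 35.35/γ_3.
Total proper time: 16.03 + 4.843 + τ_3 = 40.69, so τ_3 = 40.69 − 20.87 = 19.82 h.
γ_3 = 35.35/19.82 = 1.784; β = √(1 − 1/γ²) = √0.6857.

β = 0.828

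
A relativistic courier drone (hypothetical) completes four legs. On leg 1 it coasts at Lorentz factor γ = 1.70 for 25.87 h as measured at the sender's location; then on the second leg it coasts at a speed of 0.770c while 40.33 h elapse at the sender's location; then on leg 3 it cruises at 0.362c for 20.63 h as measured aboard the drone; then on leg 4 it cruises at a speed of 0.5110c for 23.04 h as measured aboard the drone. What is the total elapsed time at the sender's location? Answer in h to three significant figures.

Δt = 115 h

Leg 1: 25.87 h is already measured at the sender's location.
Leg 2: 40.33 h is already measured at the sender's location.
Leg 3: γ = 1/√(1 − 0.362²) = 1/√0.8690 = 1.073; Δt_3 = 1.073 × 20.63 = 22.13 h.
Leg 4: γ = 1/√(1 − 0.5110²) = 1/√0.7389 = 1.163; Δt_4 = 1.163 × 23.04 = 26.80 h.
Total: 25.87 + 40.33 + 22.13 + 26.80 h.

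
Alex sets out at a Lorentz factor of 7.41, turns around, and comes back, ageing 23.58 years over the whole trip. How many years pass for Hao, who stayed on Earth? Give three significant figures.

γ = 7.41
Earth-frame duration is the dilated interval: Δt = γτ = 7.410 × 23.58 years.

Δt = 175 years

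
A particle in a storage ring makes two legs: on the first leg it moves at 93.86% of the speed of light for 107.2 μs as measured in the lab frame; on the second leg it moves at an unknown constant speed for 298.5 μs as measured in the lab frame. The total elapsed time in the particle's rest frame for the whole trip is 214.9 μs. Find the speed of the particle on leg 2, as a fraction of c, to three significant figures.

β = 0.803

Leg 1: β = 0.9386; γ = 1/√(1 − 0.9386²) = 1/√0.1190 = 2.898; τ_1 = 107.2/2.898 = 36.98 μs.
Leg 2: speed unknown; τ_2 = 298.5/γ_2.
Total proper time: 36.98 + τ_2 = 214.9, so τ_2 = 214.9 − 36.98 = 177.9 μs.
γ_2 = 298.5/177.9 = 1.678; β = √(1 − 1/γ²) = √0.6447.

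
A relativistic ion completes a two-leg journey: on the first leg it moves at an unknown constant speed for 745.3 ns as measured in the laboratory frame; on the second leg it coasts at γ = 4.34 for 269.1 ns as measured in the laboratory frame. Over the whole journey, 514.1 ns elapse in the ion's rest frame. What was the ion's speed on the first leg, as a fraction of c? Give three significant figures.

Leg 1: speed unknown; τ_1 = 745.3/γ_1.
Leg 2: γ = 4.34; τ_2 = 269.1/4.340 = 62.00 ns.
Total proper time: τ_1 + 62.00 = 514.1, so τ_1 = 514.1 − 62.00 = 452.1 ns.
γ_1 = 745.3/452.1 = 1.649; β = √(1 − 1/γ²) = √0.6320.

β = 0.795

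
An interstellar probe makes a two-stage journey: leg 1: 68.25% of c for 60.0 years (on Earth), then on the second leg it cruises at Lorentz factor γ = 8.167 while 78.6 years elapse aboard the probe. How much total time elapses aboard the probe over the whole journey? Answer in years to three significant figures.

τ = 122 years

Leg 1: β = 0.6825; γ = 1/√(1 − 0.6825²) = 1/√0.5342 = 1.368; τ_1 = 60.0/1.368 = 43.85 years.
Leg 2: 78.6 years is already measured aboard the probe.
Total: 43.85 + 78.60 years.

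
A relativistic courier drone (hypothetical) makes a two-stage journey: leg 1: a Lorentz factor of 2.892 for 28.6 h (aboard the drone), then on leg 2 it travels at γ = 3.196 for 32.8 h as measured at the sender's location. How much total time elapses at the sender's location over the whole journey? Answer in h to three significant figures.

Leg 1: γ = 2.892; Δt_1 = 2.892 × 28.6 = 82.71 h.
Leg 2: 32.8 h is already measured at the sender's location.
Total: 82.71 + 32.80 h.

Δt = 116 h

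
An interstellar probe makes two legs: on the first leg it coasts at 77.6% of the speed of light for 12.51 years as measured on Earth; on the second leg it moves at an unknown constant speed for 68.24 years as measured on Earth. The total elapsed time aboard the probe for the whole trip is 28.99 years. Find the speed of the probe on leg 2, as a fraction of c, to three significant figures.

Leg 1: β = 0.776; γ = 1/√(1 − 0.776²) = 1/√0.3978 = 1.585; τ_1 = 12.51/1.585 = 7.890 years.
Leg 2: speed unknown; τ_2 = 68.24/γ_2.
Total proper time: 7.890 + τ_2 = 28.99, so τ_2 = 28.99 − 7.890 = 21.10 years.
γ_2 = 68.24/21.10 = 3.234; β = √(1 − 1/γ²) = √0.9044.

β = 0.951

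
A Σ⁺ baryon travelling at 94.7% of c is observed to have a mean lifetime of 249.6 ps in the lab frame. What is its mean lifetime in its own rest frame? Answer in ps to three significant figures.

β = 0.947; γ = 1/√(1 − 0.947²) = 1/√0.1032 = 3.113
The lab-frame lifetime is the dilated interval; the proper lifetime is τ₀ = Δt/γ = 249.6/3.113 ps.

τ₀ = 80.2 ps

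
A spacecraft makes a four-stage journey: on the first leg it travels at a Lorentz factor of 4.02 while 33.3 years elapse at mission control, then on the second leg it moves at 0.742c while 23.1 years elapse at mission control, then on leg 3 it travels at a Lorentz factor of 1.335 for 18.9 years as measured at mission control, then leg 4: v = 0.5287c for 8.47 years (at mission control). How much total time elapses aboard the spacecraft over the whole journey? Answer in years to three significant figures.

Leg 1: γ = 4.02; τ_1 = 33.3/4.020 = 8.284 years.
Leg 2: γ = 1/√(1 − 0.742²) = 1/√0.4494 = 1.492; τ_2 = 23.1/1.492 = 15.49 years.
Leg 3: γ = 1.335; τ_3 = 18.9/1.335 = 14.16 years.
Leg 4: γ = 1/√(1 − 0.5287²) = 1/√0.7205 = 1.178; τ_4 = 8.47/1.178 = 7.189 years.
Total: 8.284 + 15.49 + 14.16 + 7.189 years.

τ = 45.1 years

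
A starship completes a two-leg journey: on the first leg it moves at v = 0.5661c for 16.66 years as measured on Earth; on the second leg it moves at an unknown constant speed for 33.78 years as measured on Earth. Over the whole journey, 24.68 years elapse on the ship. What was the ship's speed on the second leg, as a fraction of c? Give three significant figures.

β = 0.946

Leg 1: γ = 1/√(1 − 0.5661²) = 1/√0.6795 = 1.213; τ_1 = 16.66/1.213 = 13.73 years.
Leg 2: speed unknown; τ_2 = 33.78/γ_2.
Total proper time: 13.73 + τ_2 = 24.68, so τ_2 = 24.68 − 13.73 = 10.95 years.
γ_2 = 33.78/10.95 = 3.086; β = √(1 − 1/γ²) = √0.8950.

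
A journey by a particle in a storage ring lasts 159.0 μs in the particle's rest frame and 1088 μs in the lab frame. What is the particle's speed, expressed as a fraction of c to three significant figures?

The proper time is measured in the particle's rest frame (both events occur at the particle's location); Δt is measured in the lab frame. γ = Δt/τ = 1088/159.0 = 6.843.
β = √(1 − 1/γ²) = √(1 − 0.02136) = √0.9786

β = 0.989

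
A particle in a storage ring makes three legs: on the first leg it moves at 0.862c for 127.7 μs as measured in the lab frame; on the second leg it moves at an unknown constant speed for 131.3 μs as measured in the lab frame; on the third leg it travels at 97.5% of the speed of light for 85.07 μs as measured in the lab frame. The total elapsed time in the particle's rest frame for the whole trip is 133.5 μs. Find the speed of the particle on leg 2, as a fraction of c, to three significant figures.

Leg 1: γ = 1/√(1 − 0.862²) = 1/√0.2570 = 1.973; τ_1 = 127.7/1.973 = 64.73 μs.
Leg 2: speed unknown; τ_2 = 131.3/γ_2.
Leg 3: β = 0.975; γ = 1/√(1 − 0.975²) = 1/√0.04938 = 4.500; τ_3 = 85.07/4.500 = 18.90 μs.
Total proper time: 64.73 + τ_2 + 18.90 = 133.5, so τ_2 = 133.5 − 83.64 = 49.86 μs.
γ_2 = 131.3/49.86 = 2.633; β = √(1 − 1/γ²) = √0.8558.

β = 0.925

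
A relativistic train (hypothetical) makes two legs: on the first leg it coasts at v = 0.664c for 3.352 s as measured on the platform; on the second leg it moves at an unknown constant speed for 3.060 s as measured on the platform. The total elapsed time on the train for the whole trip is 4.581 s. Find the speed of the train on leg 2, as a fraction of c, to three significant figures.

Leg 1: γ = 1/√(1 − 0.664²) = 1/√0.5591 = 1.337; τ_1 = 3.352/1.337 = 2.506 s.
Leg 2: speed unknown; τ_2 = 3.060/γ_2.
Total proper time: 2.506 + τ_2 = 4.581, so τ_2 = 4.581 − 2.506 = 2.075 s.
γ_2 = 3.060/2.075 = 1.475; β = √(1 − 1/γ²) = √0.5404.

β = 0.735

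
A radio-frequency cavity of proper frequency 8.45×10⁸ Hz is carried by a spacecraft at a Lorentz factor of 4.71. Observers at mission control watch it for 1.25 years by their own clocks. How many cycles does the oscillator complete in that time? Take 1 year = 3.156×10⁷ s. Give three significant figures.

γ = 4.71
During 1.25 years of lab time, the oscillator's proper time advances by τ = Δt/γ = 1.25/4.710 = 0.2654 years = 8.376×10⁶ s.
N = f × τ = 8.45×10⁸ × 8.376×10⁶ = 7.078×10¹⁵.

N = 7.08×10¹⁵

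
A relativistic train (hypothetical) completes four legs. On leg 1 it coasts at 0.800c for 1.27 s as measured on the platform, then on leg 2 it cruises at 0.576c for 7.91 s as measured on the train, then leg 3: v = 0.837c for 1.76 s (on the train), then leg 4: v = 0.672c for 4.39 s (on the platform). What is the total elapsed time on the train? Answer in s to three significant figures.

Leg 1: γ = 1/√(1 − 0.800²) = 5/3 ≈ 1.667; τ_1 = 1.27/1.667 = 0.7620 s.
Leg 2: 7.91 s is already measured on the train.
Leg 3: 1.76 s is already measured on the train.
Leg 4: γ = 1/√(1 − 0.672²) = 1/√0.5484 = 1.350; τ_4 = 4.39/1.350 = 3.251 s.
Total: 0.7620 + 7.910 + 1.760 + 3.251 s.

τ = 13.7 s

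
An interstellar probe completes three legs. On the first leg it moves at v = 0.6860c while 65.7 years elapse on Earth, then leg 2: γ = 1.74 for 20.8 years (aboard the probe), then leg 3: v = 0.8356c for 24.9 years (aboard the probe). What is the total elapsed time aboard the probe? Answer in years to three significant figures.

Leg 1: γ = 1/√(1 − 0.6860²) = 1/√0.5294 = 1.374; τ_1 = 65.7/1.374 = 47.80 years.
Leg 2: 20.8 years is already measured aboard the probe.
Leg 3: 24.9 years is already measured aboard the probe.
Total: 47.80 + 20.80 + 24.90 years.

τ = 93.5 years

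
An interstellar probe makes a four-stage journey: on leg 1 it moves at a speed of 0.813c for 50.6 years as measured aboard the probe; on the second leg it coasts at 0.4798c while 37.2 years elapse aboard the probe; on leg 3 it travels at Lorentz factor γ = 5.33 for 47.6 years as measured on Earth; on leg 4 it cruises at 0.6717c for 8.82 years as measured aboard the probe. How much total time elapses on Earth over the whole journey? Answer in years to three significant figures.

Leg 1: γ = 1/√(1 − 0.813²) = 1/√0.3390 = 1.717; Δt_1 = 1.717 × 50.6 = 86.90 years.
Leg 2: γ = 1/√(1 − 0.4798²) = 1/√0.7698 = 1.140; Δt_2 = 1.140 × 37.2 = 42.40 years.
Leg 3: 47.6 years is already measured on Earth.
Leg 4: γ = 1/√(1 − 0.6717²) = 1/√0.5488 = 1.350; Δt_4 = 1.350 × 8.82 = 11.91 years.
Total: 86.90 + 42.40 + 47.60 + 11.91 years.

Δt = 189 years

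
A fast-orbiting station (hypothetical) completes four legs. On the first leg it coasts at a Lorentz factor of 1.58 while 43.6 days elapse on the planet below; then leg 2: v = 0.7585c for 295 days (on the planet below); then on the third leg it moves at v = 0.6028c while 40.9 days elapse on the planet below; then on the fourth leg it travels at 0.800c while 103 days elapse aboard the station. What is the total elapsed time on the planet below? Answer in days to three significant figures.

Δt = 551 days

Leg 1: 43.6 days is already measured on the planet below.
Leg 2: 295 days is already measured on the planet below.
Leg 3: 40.9 days is already measured on the planet below.
Leg 4: γ = 1/√(1 − 0.800²) = 5/3 ≈ 1.667; Δt_4 = 1.667 × 103 = 171.7 days.
Total: 43.60 + 295.0 + 40.90 + 171.7 days.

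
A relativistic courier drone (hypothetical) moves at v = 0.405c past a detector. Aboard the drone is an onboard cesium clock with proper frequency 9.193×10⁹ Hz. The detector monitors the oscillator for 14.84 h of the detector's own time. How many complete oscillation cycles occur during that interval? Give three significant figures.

N = 4.49×10¹⁴

γ = 1/√(1 − 0.405²) = 1/√0.8360 = 1.094
During 14.84 h of lab time, the oscillator's proper time advances by τ = Δt/γ = 14.84/1.094 = 13.57 h = 4.885×10⁴ s.
N = f × τ = 9.193×10⁹ × 4.885×10⁴ = 4.490×10¹⁴.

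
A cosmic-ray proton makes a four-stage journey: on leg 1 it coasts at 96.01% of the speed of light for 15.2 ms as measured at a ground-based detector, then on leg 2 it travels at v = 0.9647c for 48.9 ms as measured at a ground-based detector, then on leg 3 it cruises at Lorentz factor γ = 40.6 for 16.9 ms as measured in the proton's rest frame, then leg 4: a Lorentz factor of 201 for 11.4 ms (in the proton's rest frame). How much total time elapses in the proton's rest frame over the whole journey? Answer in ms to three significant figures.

Leg 1: β = 0.9601; γ = 1/√(1 − 0.9601²) = 1/√0.07821 = 3.576; τ_1 = 15.2/3.576 = 4.251 ms.
Leg 2: γ = 1/√(1 − 0.9647²) = 1/√0.06935 = 3.797; τ_2 = 48.9/3.797 = 12.88 ms.
Leg 3: 16.9 ms is already measured in the proton's rest frame.
Leg 4: 11.4 ms is already measured in the proton's rest frame.
Total: 4.251 + 12.88 + 16.90 + 11.40 ms.

τ = 45.4 ms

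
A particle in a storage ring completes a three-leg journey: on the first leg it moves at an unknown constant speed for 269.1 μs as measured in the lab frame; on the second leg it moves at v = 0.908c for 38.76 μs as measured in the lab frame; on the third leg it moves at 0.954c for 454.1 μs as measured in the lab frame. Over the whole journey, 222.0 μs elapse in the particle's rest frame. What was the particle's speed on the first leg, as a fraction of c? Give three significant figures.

β = 0.966

Leg 1: speed unknown; τ_1 = 269.1/γ_1.
Leg 2: γ = 1/√(1 − 0.908²) = 1/√0.1755 = 2.387; τ_2 = 38.76/2.387 = 16.24 μs.
Leg 3: γ = 1/√(1 − 0.954²) = 1/√0.08988 = 3.335; τ_3 = 454.1/3.335 = 136.1 μs.
Total proper time: τ_1 + 16.24 + 136.1 = 222.0, so τ_1 = 222.0 − 152.4 = 69.62 μs.
γ_1 = 269.1/69.62 = 3.865; β = √(1 − 1/γ²) = √0.9331.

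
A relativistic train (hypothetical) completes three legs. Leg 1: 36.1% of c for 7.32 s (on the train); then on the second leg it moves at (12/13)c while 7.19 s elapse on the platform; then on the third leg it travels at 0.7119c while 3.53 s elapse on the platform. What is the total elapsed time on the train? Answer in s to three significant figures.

τ = 12.6 s

Leg 1: 7.32 s is already measured on the train.
Leg 2: γ = 1/√(1 − (12/13)²) = 13/5 = 2.600; τ_2 = 7.19/2.600 = 2.765 s.
Leg 3: γ = 1/√(1 − 0.7119²) = 1/√0.4932 = 1.424; τ_3 = 3.53/1.424 = 2.479 s.
Total: 7.320 + 2.765 + 2.479 s.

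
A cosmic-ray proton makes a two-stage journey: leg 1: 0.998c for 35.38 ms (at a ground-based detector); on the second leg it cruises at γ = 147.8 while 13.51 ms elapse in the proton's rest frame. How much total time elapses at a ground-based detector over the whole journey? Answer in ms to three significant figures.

Δt = 2030 ms

Leg 1: 35.38 ms is already measured at a ground-based detector.
Leg 2: γ = 147.8; Δt_2 = 147.8 × 13.51 = 1997 ms.
Total: 35.38 + 1997 ms.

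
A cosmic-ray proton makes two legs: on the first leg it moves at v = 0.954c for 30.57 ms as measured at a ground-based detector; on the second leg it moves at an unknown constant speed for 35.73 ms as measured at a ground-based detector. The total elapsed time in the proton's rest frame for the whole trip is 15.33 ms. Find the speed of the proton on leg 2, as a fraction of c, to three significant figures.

β = 0.985

Leg 1: γ = 1/√(1 − 0.954²) = 1/√0.08988 = 3.335; τ_1 = 30.57/3.335 = 9.165 ms.
Leg 2: speed unknown; τ_2 = 35.73/γ_2.
Total proper time: 9.165 + τ_2 = 15.33, so τ_2 = 15.33 − 9.165 = 6.165 ms.
γ_2 = 35.73/6.165 = 5.796; β = √(1 − 1/γ²) = √0.9702.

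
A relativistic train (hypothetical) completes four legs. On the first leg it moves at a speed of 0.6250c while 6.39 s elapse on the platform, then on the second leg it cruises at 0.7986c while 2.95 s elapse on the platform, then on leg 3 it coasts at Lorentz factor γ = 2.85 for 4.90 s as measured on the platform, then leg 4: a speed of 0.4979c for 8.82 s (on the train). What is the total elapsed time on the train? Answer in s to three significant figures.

Leg 1: γ = 1/√(1 − 0.6250²) = 1/√0.6094 = 1.281; τ_1 = 6.39/1.281 = 4.988 s.
Leg 2: γ = 1/√(1 − 0.7986²) = 1/√0.3622 = 1.662; τ_2 = 2.95/1.662 = 1.775 s.
Leg 3: γ = 2.85; τ_3 = 4.90/2.850 = 1.719 s.
Leg 4: 8.82 s is already measured on the train.
Total: 4.988 + 1.775 + 1.719 + 8.820 s.

τ = 17.3 s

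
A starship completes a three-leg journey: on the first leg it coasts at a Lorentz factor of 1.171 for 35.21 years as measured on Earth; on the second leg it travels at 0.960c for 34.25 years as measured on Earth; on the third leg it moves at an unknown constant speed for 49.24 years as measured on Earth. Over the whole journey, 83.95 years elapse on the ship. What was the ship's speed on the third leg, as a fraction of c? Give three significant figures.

Leg 1: γ = 1.171; τ_1 = 35.21/1.171 = 30.07 years.
Leg 2: γ = 1/√(1 − 0.960²) = 25/7 ≈ 3.571; τ_2 = 34.25/3.571 = 9.590 years.
Leg 3: speed unknown; τ_3 = 49.24/γ_3.
Total proper time: 30.07 + 9.590 + τ_3 = 83.95, so τ_3 = 83.95 − 39.66 = 44.29 years.
γ_3 = 49.24/44.29 = 1.112; β = √(1 − 1/γ²) = √0.1909.

β = 0.437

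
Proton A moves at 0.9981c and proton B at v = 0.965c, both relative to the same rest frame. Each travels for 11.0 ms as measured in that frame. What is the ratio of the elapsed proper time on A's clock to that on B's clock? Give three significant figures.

A: γ = 1/√(1 − 0.9981²) = 1/√0.003796 = 16.23. B: γ = 1/√(1 − 0.965²) = 1/√0.06878 = 3.813.
τ_A/τ_B = γ_B/γ_A = 3.813/16.23 = 0.2349, so τ_A/τ_B = 0.2349.

τ_A/τ_B = 0.235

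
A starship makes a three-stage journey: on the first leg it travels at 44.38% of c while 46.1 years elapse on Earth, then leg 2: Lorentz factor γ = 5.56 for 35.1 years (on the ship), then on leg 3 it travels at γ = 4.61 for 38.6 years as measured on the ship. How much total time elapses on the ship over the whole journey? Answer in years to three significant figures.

Leg 1: β = 0.4438; γ = 1/√(1 − 0.4438²) = 1/√0.8030 = 1.116; τ_1 = 46.1/1.116 = 41.31 years.
Leg 2: 35.1 years is already measured on the ship.
Leg 3: 38.6 years is already measured on the ship.
Total: 41.31 + 35.10 + 38.60 years.

τ = 115 years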